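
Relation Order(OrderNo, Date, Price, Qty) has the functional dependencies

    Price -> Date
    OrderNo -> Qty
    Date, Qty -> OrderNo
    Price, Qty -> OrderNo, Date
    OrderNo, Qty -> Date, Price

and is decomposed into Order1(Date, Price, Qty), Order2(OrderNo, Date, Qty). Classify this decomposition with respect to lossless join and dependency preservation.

Lossless test: (Date, Qty)⁺ = {OrderNo, Date, Price, Qty}, which contains all of one fragment — lossless.
Dependency preservation: Price, Qty → OrderNo, Date; OrderNo, Qty → Date, Price are not contained in any single fragment, but the restricted closure of each left-hand side across the fragments still reaches the right-hand side; the remaining FDs each lie inside some fragment. All dependencies are preserved.

lossless and dependency-preserving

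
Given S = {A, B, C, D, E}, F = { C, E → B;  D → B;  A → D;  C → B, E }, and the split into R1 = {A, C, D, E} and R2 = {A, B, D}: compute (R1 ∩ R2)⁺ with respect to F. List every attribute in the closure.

A, B, D

R1 ∩ R2 = {A, D}.
D → B applies, adding B
Closure: {A, B, D}.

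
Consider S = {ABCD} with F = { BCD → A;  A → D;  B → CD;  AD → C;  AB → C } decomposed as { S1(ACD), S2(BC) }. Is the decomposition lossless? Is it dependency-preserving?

Lossless test: (C)⁺ = {C}, which is a superkey of neither fragment — lossy.
Dependency preservation: the restricted closure of {BCD} across the fragments never reaches {A}, so BCD → A cannot be enforced without a join — not preserved.

lossy and not dependency-preserving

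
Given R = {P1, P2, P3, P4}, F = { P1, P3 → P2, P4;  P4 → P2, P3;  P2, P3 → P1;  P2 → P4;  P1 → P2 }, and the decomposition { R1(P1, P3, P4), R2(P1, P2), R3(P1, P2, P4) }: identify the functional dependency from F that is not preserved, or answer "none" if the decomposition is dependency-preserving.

P1, P3 → P2, P4: restricted closure across fragments reaches P2, P4.
P4 → P2, P3: restricted closure across fragments reaches P2, P3.
P2, P3 → P1: restricted closure across fragments reaches P1.
P2 → P4 lies within R3.
P1 → P2 lies within R2.
Every dependency is enforceable on the fragments, so the decomposition is dependency-preserving.

none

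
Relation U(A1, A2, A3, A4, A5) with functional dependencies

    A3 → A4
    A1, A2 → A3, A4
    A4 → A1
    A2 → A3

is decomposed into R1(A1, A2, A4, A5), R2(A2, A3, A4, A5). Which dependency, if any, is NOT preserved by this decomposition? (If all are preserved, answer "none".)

none

A3 → A4 lies within R2.
A1, A2 → A3, A4: restricted closure across fragments reaches A3, A4.
A4 → A1 lies within R1.
A2 → A3 lies within R2.
Every dependency is enforceable on the fragments, so the decomposition is dependency-preserving.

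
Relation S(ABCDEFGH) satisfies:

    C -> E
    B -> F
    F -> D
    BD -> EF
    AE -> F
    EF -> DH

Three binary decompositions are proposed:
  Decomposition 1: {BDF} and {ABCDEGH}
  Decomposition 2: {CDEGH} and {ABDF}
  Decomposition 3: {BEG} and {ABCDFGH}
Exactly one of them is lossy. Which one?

Decomposition 2

Decomposition 1: common = {BD}, closure = {BDEFH} → lossless.
Decomposition 2: common = {D}, closure = {D} → lossy.
Decomposition 3: common = {BG}, closure = {BDEFGH} → lossless.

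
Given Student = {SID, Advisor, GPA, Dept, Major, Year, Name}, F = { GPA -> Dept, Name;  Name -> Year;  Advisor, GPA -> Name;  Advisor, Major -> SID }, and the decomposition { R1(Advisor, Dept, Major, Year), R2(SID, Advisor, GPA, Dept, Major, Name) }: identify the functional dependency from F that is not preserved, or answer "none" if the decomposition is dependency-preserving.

Name -> Year

Check Name → Year: no single fragment contains all of {Year, Name}, and the restricted closure of {Name} across the fragments never reaches {Year}.
GPA → Dept, Name is preserved.
Advisor, GPA → Name is preserved.
Advisor, Major → SID is preserved.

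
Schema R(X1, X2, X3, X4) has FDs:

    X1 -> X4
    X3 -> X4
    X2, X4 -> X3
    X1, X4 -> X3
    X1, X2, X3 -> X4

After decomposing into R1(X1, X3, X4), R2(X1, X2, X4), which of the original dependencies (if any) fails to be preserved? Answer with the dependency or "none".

X2, X4 -> X3

Check X2, X4 → X3: no single fragment contains all of {X2, X3, X4}, and the restricted closure of {X2, X4} across the fragments never reaches {X3}.
X1 → X4 is preserved.
X3 → X4 is preserved.
X1, X4 → X3 is preserved.
X1, X2, X3 → X4 is preserved.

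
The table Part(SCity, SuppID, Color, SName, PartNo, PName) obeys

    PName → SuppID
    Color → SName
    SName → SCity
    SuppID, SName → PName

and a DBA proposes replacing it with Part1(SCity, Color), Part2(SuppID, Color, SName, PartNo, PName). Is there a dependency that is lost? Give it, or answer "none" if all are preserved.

Check SName → SCity: no single fragment contains all of {SCity, SName}, and the restricted closure of {SName} across the fragments never reaches {SCity}.
PName → SuppID is preserved.
Color → SName is preserved.
SuppID, SName → PName is preserved.

SName → SCity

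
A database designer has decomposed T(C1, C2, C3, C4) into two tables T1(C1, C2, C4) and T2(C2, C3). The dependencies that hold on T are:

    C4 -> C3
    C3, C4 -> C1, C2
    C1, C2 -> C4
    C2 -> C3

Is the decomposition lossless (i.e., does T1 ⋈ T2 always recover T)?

Yes

Common attributes: T1 ∩ T2 = {C2}.
Closure of {C2}: C2 → C3 applies, adding C3. So (C2)⁺ = {C2, C3}.
This closure contains every attribute of T2, so T1 ∩ T2 → T2. The join is lossless.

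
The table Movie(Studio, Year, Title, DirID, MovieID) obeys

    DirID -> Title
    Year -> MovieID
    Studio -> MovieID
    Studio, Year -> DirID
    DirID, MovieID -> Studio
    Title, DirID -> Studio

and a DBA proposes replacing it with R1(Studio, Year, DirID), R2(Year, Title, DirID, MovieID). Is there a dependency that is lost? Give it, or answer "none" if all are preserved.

Studio -> MovieID

Check Studio → MovieID: no single fragment contains all of {Studio, MovieID}, and the restricted closure of {Studio} across the fragments never reaches {MovieID}.
DirID → Title is preserved.
Year → MovieID is preserved.
Studio, Year → DirID is preserved.
DirID, MovieID → Studio is preserved.
Title, DirID → Studio is preserved.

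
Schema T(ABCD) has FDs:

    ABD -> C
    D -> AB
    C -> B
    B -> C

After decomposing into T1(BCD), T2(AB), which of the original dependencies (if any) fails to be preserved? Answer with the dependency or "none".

Check D → AB: no single fragment contains all of {ABD}, and the restricted closure of {D} across the fragments never reaches {AB}.
ABD → C is preserved.
C → B is preserved.
B → C is preserved.

D -> AB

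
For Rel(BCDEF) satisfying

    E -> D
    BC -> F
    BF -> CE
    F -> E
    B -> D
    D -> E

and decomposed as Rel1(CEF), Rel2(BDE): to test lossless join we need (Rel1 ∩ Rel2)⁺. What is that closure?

DE

Rel1 ∩ Rel2 = {E}.
E → D applies, adding D
Closure: {DE}.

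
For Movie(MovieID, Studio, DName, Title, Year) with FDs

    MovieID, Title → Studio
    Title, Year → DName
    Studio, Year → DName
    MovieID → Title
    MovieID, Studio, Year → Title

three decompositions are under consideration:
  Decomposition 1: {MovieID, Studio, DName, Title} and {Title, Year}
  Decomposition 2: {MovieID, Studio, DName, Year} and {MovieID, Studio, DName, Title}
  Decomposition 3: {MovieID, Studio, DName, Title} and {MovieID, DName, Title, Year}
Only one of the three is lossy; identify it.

Decomposition 1: common = {Title}, closure = {Title} → lossy.
Decomposition 2: common = {MovieID, Studio, DName}, closure = {MovieID, Studio, DName, Title} → lossless.
Decomposition 3: common = {MovieID, DName, Title}, closure = {MovieID, Studio, DName, Title} → lossless.

Decomposition 1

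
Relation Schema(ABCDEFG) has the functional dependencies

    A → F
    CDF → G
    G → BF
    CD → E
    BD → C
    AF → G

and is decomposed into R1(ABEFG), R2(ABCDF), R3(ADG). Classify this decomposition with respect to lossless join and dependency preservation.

Lossless test (chase): Rows 1 and 3 agree on A; apply A→F and equate their F entries. Rows 1 and 3 agree on G; apply G→BF and equate their BF entries. Rows 2 and 3 agree on BD; apply BD→C and equate their C entries. Rows 1 and 2 agree on AF; apply AF→G and equate their G entries. Rows 2 and 3 agree on CD; apply CD→E and equate their E entries. No row becomes fully distinguished — the join is lossy.
Dependency preservation: the restricted closure of {CDF} across the fragments never reaches {G}, so CDF → G cannot be enforced without a join — not preserved.

lossy and not dependency-preserving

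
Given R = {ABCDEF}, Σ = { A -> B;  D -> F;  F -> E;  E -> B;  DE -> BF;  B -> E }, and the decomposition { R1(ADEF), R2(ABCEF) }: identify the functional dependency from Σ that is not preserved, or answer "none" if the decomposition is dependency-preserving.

A → B lies within R2.
D → F lies within R1.
F → E lies within R1.
E → B lies within R2.
DE → BF: restricted closure across fragments reaches BF.
B → E lies within R2.
Every dependency is enforceable on the fragments, so the decomposition is dependency-preserving.

none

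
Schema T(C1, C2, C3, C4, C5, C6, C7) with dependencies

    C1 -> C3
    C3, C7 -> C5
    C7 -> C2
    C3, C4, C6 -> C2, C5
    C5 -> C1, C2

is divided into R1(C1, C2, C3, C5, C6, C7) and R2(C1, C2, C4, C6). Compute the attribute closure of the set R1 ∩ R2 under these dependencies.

R1 ∩ R2 = {C1, C2, C6}.
C1 → C3 applies, adding C3
Closure: {C1, C2, C3, C6}.

C1, C2, C3, C6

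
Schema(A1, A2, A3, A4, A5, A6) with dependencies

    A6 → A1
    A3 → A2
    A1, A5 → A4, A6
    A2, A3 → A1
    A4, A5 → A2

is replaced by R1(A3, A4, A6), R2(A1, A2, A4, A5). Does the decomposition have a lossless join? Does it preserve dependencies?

lossy and not dependency-preserving

Lossless test: (A4)⁺ = {A4}, which is a superkey of neither fragment — lossy.
Dependency preservation: the restricted closure of {A6} across the fragments never reaches {A1}, so A6 → A1 cannot be enforced without a join — not preserved.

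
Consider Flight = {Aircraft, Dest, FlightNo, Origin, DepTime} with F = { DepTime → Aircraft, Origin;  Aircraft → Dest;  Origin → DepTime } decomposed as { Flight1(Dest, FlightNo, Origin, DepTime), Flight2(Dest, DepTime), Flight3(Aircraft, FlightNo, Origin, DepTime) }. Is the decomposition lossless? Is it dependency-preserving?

lossless but not dependency-preserving

Lossless test (chase): Rows 1 and 2 agree on DepTime; apply DepTime→Aircraft, Origin and equate their Aircraft, Origin entries. Rows 1 and 3 agree on DepTime; apply DepTime→Aircraft, Origin and equate their Aircraft, Origin entries. Rows 1 and 3 agree on Aircraft; apply Aircraft→Dest and equate their Dest entries. Row 1 is now all distinguished symbols — the join is lossless.
Dependency preservation: the restricted closure of {Aircraft} across the fragments never reaches {Dest}, so Aircraft → Dest cannot be enforced without a join — not preserved.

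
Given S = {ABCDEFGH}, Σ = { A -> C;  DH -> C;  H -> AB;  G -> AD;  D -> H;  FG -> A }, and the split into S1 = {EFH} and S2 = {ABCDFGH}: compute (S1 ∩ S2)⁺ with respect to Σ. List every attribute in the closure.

ABCFH

S1 ∩ S2 = {FH}.
H → AB applies, adding AB
A → C applies, adding C
Closure: {ABCFH}.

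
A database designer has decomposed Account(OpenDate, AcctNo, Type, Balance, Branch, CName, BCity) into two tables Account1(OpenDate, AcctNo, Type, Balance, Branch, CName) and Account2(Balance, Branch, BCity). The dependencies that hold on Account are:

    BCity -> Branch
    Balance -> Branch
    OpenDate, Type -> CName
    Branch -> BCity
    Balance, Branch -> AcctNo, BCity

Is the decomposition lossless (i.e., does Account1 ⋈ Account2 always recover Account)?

Yes

Common attributes: Account1 ∩ Account2 = {Balance, Branch}.
Closure of {Balance, Branch}: Branch → BCity applies, adding BCity; Balance, Branch → AcctNo, BCity applies, adding AcctNo. So (Balance, Branch)⁺ = {AcctNo, Balance, Branch, BCity}.
This closure contains every attribute of Account2, so Account1 ∩ Account2 → Account2. The join is lossless.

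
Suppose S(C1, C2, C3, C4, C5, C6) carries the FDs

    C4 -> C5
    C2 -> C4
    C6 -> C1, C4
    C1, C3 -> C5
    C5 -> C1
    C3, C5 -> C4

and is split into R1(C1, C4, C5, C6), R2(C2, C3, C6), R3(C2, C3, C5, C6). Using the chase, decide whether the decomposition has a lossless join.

Chase test. Columns are C1, C2, C3, C4, C5, C6; row i has aⱼ where attribute j ∈ Ri, else bᵢⱼ.
Initial tableau (one row per fragment):
  row 1: a1 b12 b13 a4 a5 a6
  row 2: b21 a2 a3 b24 b25 a6
  row 3: b31 a2 a3 b34 a5 a6
Rows 2 and 3 agree on C2; apply C2→C4 and equate their C4 entries.
Rows 1 and 2 agree on C6; apply C6→C1, C4 and equate their C1, C4 entries.
Rows 1 and 3 agree on C6; apply C6→C1, C4 and equate their C1, C4 entries.
Rows 2 and 3 agree on C1, C3; apply C1, C3→C5 and equate their C5 entries.
Row 2 is now all distinguished symbols — the join is lossless.

Yes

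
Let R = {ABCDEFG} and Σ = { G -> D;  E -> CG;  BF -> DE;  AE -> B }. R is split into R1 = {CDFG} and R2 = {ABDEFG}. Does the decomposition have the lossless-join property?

Common attributes: R1 ∩ R2 = {DFG}.
No dependency enlarges {DFG}, so (DFG)⁺ = {DFG}.
The closure contains neither all of R1 = {CDFG} nor all of R2 = {ABDEFG}, so the common attributes are not a superkey of either fragment. The join is lossy.

No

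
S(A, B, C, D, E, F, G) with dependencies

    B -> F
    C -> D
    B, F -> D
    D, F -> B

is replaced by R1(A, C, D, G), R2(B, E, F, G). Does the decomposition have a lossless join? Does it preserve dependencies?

Lossless test: (G)⁺ = {G}, which is a superkey of neither fragment — lossy.
Dependency preservation: the restricted closure of {B, F} across the fragments never reaches {D}, so B, F → D cannot be enforced without a join — not preserved.

lossy and not dependency-preserving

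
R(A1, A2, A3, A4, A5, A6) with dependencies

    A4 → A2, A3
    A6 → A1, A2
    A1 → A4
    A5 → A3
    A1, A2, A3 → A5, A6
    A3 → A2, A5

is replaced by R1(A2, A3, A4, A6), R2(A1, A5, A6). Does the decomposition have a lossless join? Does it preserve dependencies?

Lossless test: (A6)⁺ = {A1, A2, A3, A4, A5, A6}, which contains all of one fragment — lossless.
Dependency preservation: the restricted closure of {A5} across the fragments never reaches {A3}, so A5 → A3 cannot be enforced without a join — not preserved.

lossless but not dependency-preserving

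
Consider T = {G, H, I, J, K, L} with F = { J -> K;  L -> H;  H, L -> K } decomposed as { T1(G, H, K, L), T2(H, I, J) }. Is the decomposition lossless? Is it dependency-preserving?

lossy and not dependency-preserving

Lossless test: (H)⁺ = {H}, which is a superkey of neither fragment — lossy.
Dependency preservation: the restricted closure of {J} across the fragments never reaches {K}, so J → K cannot be enforced without a join — not preserved.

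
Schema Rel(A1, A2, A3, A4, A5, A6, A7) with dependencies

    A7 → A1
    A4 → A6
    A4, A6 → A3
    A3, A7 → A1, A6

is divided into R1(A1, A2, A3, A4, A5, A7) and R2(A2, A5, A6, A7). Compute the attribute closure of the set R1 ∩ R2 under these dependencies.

R1 ∩ R2 = {A2, A5, A7}.
A7 → A1 applies, adding A1
Closure: {A1, A2, A5, A7}.

A1, A2, A5, A7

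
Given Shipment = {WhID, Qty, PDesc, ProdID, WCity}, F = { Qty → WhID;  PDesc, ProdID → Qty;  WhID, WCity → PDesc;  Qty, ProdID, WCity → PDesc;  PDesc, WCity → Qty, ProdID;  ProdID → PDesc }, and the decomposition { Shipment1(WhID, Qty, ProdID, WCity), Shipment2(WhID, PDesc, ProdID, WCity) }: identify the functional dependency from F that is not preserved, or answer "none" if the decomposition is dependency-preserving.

none

Qty → WhID lies within Shipment1.
PDesc, ProdID → Qty: restricted closure across fragments reaches Qty.
WhID, WCity → PDesc lies within Shipment2.
Qty, ProdID, WCity → PDesc: restricted closure across fragments reaches PDesc.
PDesc, WCity → Qty, ProdID: restricted closure across fragments reaches Qty, ProdID.
ProdID → PDesc lies within Shipment2.
Every dependency is enforceable on the fragments, so the decomposition is dependency-preserving.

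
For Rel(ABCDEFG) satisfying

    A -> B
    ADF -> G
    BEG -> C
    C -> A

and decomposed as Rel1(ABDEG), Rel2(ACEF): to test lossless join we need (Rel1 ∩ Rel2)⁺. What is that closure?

Rel1 ∩ Rel2 = {AE}.
A → B applies, adding B
Closure: {ABE}.

ABE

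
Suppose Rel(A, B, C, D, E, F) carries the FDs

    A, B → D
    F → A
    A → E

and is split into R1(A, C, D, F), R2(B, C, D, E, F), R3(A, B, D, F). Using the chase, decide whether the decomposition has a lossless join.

Chase test. Columns are A, B, C, D, E, F; row i has aⱼ where attribute j ∈ Ri, else bᵢⱼ.
Initial tableau (one row per fragment):
  row 1: a1 b12 a3 a4 b15 a6
  row 2: b21 a2 a3 a4 a5 a6
  row 3: a1 a2 b33 a4 b35 a6
Rows 1 and 2 agree on F; apply F→A and equate their A entries.
Rows 1 and 2 agree on A; apply A→E and equate their E entries.
Rows 1 and 3 agree on A; apply A→E and equate their E entries.
Row 2 is now all distinguished symbols — the join is lossless.

Yes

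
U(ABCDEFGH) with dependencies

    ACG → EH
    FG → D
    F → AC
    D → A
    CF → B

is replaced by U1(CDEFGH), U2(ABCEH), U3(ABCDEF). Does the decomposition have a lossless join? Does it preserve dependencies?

lossless but not dependency-preserving

Lossless test (chase): Rows 1 and 3 agree on F; apply F→AC and equate their AC entries. Rows 1 and 3 agree on CF; apply CF→B and equate their B entries. Row 1 is now all distinguished symbols — the join is lossless.
Dependency preservation: the restricted closure of {ACG} across the fragments never reaches {EH}, so ACG → EH cannot be enforced without a join — not preserved.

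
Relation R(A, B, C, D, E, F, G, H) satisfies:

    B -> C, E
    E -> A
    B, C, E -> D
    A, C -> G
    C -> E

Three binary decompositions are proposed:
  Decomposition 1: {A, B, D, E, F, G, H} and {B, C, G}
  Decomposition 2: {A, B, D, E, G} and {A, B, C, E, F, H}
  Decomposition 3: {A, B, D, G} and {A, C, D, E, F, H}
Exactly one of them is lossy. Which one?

Decomposition 3

Decomposition 1: common = {B, G}, closure = {A, B, C, D, E, G} → lossless.
Decomposition 2: common = {A, B, E}, closure = {A, B, C, D, E, G} → lossless.
Decomposition 3: common = {A, D}, closure = {A, D} → lossy.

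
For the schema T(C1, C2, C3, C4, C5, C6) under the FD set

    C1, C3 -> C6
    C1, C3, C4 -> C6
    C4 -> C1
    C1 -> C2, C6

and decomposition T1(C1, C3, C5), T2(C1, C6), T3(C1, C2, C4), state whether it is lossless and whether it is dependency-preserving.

Lossless test (chase): Rows 1 and 2 agree on C1; apply C1→C2, C6 and equate their C2, C6 entries. Rows 1 and 3 agree on C1; apply C1→C2, C6 and equate their C2, C6 entries. No row becomes fully distinguished — the join is lossy.
Dependency preservation: C1, C3 → C6; C1, C3, C4 → C6; C1 → C2, C6 are not contained in any single fragment, but the restricted closure of each left-hand side across the fragments still reaches the right-hand side; the remaining FDs each lie inside some fragment. All dependencies are preserved.

lossy but dependency-preserving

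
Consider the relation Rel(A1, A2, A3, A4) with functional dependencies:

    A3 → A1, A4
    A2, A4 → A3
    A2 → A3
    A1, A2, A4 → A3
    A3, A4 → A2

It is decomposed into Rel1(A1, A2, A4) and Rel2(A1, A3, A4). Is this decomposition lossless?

No

Common attributes: Rel1 ∩ Rel2 = {A1, A4}.
No dependency enlarges {A1, A4}, so (A1, A4)⁺ = {A1, A4}.
The closure contains neither all of Rel1 = {A1, A2, A4} nor all of Rel2 = {A1, A3, A4}, so the common attributes are not a superkey of either fragment. The join is lossy.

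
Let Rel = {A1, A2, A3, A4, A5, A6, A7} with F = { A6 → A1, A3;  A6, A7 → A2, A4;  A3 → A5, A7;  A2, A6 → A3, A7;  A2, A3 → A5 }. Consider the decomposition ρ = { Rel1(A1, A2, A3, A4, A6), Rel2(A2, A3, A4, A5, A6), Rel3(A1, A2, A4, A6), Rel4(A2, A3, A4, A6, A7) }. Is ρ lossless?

Yes

Chase test. Columns are A1, A2, A3, A4, A5, A6, A7; row i has aⱼ where attribute j ∈ Reli, else bᵢⱼ.
Initial tableau (one row per fragment):
  row 1: a1 a2 a3 a4 b15 a6 b17
  row 2: b21 a2 a3 a4 a5 a6 b27
  row 3: a1 a2 b33 a4 b35 a6 b37
  row 4: b41 a2 a3 a4 b45 a6 a7
Rows 1 and 2 agree on A6; apply A6→A1, A3 and equate their A1, A3 entries.
Rows 1 and 3 agree on A6; apply A6→A1, A3 and equate their A1, A3 entries.
Rows 1 and 4 agree on A6; apply A6→A1, A3 and equate their A1, A3 entries.
Rows 1 and 2 agree on A3; apply A3→A5, A7 and equate their A5, A7 entries.
Rows 1 and 3 agree on A3; apply A3→A5, A7 and equate their A5, A7 entries.
Rows 1 and 4 agree on A3; apply A3→A5, A7 and equate their A5, A7 entries.
Row 1 is now all distinguished symbols — the join is lossless.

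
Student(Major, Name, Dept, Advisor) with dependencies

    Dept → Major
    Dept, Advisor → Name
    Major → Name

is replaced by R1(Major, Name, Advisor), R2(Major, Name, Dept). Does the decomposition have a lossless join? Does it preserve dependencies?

Lossless test: (Major, Name)⁺ = {Major, Name}, which is a superkey of neither fragment — lossy.
Dependency preservation: Dept, Advisor → Name is not contained in any single fragment, but the restricted closure of its left-hand side across the fragments still reaches the right-hand side; the remaining FDs each lie inside some fragment. All dependencies are preserved.

lossy but dependency-preserving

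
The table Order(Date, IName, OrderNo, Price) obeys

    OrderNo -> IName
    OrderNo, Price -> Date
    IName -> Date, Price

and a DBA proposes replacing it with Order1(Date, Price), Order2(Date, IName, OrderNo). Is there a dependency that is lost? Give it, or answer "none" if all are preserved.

IName -> Date, Price

Check IName → Date, Price: no single fragment contains all of {Date, IName, Price}, and the restricted closure of {IName} across the fragments never reaches {Date, Price}.
OrderNo → IName is preserved.
OrderNo, Price → Date is preserved.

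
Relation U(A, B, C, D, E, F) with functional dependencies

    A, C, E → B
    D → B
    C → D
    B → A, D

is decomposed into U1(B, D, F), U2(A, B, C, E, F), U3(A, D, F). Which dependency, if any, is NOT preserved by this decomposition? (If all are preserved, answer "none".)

A, C, E → B lies within U2.
D → B lies within U1.
C → D: restricted closure across fragments reaches D.
B → A, D: restricted closure across fragments reaches A, D.
Every dependency is enforceable on the fragments, so the decomposition is dependency-preserving.

none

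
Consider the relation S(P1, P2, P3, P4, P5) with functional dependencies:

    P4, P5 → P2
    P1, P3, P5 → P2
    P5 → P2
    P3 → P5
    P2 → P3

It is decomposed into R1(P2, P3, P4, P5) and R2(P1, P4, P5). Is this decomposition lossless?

Common attributes: R1 ∩ R2 = {P4, P5}.
Closure of {P4, P5}: P4, P5 → P2 applies, adding P2; P2 → P3 applies, adding P3. So (P4, P5)⁺ = {P2, P3, P4, P5}.
This closure contains every attribute of R1, so R1 ∩ R2 → R1. The join is lossless.

Yes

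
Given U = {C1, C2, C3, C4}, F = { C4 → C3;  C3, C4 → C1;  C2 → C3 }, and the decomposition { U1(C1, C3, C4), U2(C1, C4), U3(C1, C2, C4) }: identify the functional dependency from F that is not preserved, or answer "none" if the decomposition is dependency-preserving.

C2 → C3

Check C2 → C3: no single fragment contains all of {C2, C3}, and the restricted closure of {C2} across the fragments never reaches {C3}.
C4 → C3 is preserved.
C3, C4 → C1 is preserved.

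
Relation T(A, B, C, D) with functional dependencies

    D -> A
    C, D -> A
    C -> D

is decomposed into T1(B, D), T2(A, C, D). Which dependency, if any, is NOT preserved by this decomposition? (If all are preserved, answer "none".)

none

D → A lies within T2.
C, D → A lies within T2.
C → D lies within T2.
Every dependency is enforceable on the fragments, so the decomposition is dependency-preserving.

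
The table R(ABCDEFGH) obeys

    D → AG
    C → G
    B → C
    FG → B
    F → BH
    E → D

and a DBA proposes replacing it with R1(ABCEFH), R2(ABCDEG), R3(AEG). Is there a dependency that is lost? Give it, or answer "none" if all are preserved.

D → AG lies within R2.
C → G lies within R2.
B → C lies within R1.
FG → B: restricted closure across fragments reaches B.
F → BH lies within R1.
E → D lies within R2.
Every dependency is enforceable on the fragments, so the decomposition is dependency-preserving.

none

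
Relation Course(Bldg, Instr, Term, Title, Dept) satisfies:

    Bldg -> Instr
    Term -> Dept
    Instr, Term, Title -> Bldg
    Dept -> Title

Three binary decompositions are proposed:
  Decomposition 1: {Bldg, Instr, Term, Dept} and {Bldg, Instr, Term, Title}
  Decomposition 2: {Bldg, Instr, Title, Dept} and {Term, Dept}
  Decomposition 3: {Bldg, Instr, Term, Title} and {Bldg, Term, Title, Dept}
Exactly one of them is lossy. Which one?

Decomposition 2

Decomposition 1: common = {Bldg, Instr, Term}, closure = {Bldg, Instr, Term, Title, Dept} → lossless.
Decomposition 2: common = {Dept}, closure = {Title, Dept} → lossy.
Decomposition 3: common = {Bldg, Term, Title}, closure = {Bldg, Instr, Term, Title, Dept} → lossless.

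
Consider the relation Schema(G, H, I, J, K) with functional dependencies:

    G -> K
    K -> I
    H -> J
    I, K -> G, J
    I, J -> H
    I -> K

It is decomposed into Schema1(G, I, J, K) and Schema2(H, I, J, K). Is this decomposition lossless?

Common attributes: Schema1 ∩ Schema2 = {I, J, K}.
Closure of {I, J, K}: I, K → G, J applies, adding G; I, J → H applies, adding H. So (I, J, K)⁺ = {G, H, I, J, K}.
This closure contains every attribute of Schema1, so Schema1 ∩ Schema2 → Schema1. The join is lossless.

Yes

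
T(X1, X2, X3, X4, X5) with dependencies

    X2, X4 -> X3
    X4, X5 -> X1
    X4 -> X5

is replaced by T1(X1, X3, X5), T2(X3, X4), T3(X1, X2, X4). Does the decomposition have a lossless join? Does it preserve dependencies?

Lossless test (chase): Rows 2 and 3 agree on X4; apply X4→X5 and equate their X5 entries. Rows 2 and 3 agree on X4, X5; apply X4, X5→X1 and equate their X1 entries. No row becomes fully distinguished — the join is lossy.
Dependency preservation: the restricted closure of {X2, X4} across the fragments never reaches {X3}, so X2, X4 → X3 cannot be enforced without a join — not preserved.

lossy and not dependency-preserving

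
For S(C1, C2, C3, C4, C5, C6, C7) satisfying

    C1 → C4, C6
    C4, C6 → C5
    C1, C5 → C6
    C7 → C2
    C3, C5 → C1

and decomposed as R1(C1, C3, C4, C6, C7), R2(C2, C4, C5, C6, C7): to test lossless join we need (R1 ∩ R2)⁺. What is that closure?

R1 ∩ R2 = {C4, C6, C7}.
C4, C6 → C5 applies, adding C5
C7 → C2 applies, adding C2
Closure: {C2, C4, C5, C6, C7}.

C2, C4, C5, C6, C7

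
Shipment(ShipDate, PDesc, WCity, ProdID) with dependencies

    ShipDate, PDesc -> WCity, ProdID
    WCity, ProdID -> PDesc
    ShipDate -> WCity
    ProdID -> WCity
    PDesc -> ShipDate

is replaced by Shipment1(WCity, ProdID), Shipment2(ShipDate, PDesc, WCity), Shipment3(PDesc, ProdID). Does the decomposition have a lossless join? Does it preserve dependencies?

lossless and dependency-preserving

Lossless test (chase): Rows 1 and 3 agree on ProdID; apply ProdID→WCity and equate their WCity entries. Rows 2 and 3 agree on PDesc; apply PDesc→ShipDate and equate their ShipDate entries. Rows 2 and 3 agree on ShipDate, PDesc; apply ShipDate, PDesc→WCity, ProdID and equate their WCity, ProdID entries. Rows 1 and 2 agree on WCity, ProdID; apply WCity, ProdID→PDesc and equate their PDesc entries. Rows 1 and 2 agree on PDesc; apply PDesc→ShipDate and equate their ShipDate entries. Row 1 is now all distinguished symbols — the join is lossless.
Dependency preservation: ShipDate, PDesc → WCity, ProdID; WCity, ProdID → PDesc are not contained in any single fragment, but the restricted closure of each left-hand side across the fragments still reaches the right-hand side; the remaining FDs each lie inside some fragment. All dependencies are preserved.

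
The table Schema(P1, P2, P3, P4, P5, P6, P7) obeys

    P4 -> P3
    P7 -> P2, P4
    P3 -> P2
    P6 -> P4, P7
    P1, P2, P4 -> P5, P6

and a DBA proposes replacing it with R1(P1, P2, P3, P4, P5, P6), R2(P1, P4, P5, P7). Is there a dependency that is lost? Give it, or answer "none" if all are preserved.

Check P6 → P4, P7: no single fragment contains all of {P4, P6, P7}, and the restricted closure of {P6} across the fragments never reaches {P4, P7}.
P4 → P3 is preserved.
P7 → P2, P4 is preserved.
P3 → P2 is preserved.
P1, P2, P4 → P5, P6 is preserved.

P6 -> P4, P7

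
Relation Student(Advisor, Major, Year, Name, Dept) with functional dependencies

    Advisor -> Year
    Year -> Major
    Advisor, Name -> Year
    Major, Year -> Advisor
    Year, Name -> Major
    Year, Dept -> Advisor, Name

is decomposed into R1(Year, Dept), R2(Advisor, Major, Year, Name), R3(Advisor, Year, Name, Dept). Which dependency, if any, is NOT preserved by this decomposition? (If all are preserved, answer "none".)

Advisor → Year lies within R2.
Year → Major lies within R2.
Advisor, Name → Year lies within R2.
Major, Year → Advisor lies within R2.
Year, Name → Major lies within R2.
Year, Dept → Advisor, Name lies within R3.
Every dependency is enforceable on the fragments, so the decomposition is dependency-preserving.

none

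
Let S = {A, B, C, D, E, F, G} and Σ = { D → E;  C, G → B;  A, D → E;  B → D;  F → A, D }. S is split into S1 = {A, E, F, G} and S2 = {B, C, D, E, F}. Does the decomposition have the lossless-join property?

Common attributes: S1 ∩ S2 = {E, F}.
Closure of {E, F}: F → A, D applies, adding A, D. So (E, F)⁺ = {A, D, E, F}.
The closure contains neither all of S1 = {A, E, F, G} nor all of S2 = {B, C, D, E, F}, so the common attributes are not a superkey of either fragment. The join is lossy.

No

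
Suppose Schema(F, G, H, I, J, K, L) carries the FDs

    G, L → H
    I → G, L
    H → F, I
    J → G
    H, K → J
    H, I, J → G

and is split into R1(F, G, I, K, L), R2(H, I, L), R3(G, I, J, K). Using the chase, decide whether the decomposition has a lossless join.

Chase test. Columns are F, G, H, I, J, K, L; row i has aⱼ where attribute j ∈ Ri, else bᵢⱼ.
Initial tableau (one row per fragment):
  row 1: a1 a2 b13 a4 b15 a6 a7
  row 2: b21 b22 a3 a4 b25 b26 a7
  row 3: b31 a2 b33 a4 a5 a6 b37
Rows 1 and 2 agree on I; apply I→G, L and equate their G, L entries.
Rows 1 and 3 agree on I; apply I→G, L and equate their G, L entries.
Rows 1 and 2 agree on G, L; apply G, L→H and equate their H entries.
Rows 1 and 3 agree on G, L; apply G, L→H and equate their H entries.
Rows 1 and 2 agree on H; apply H→F, I and equate their F, I entries.
Rows 1 and 3 agree on H; apply H→F, I and equate their F, I entries.
Rows 1 and 3 agree on H, K; apply H, K→J and equate their J entries.
Row 1 is now all distinguished symbols — the join is lossless.

Yes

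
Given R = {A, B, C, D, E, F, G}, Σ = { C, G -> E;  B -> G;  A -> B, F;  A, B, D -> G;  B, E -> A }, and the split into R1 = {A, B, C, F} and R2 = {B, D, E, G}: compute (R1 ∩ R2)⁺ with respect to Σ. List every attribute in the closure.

R1 ∩ R2 = {B}.
B → G applies, adding G
Closure: {B, G}.

B, G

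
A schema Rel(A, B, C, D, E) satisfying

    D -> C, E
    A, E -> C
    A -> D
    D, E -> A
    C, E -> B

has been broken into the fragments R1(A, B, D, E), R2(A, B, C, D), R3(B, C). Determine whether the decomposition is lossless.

Yes

Chase test. Columns are A, B, C, D, E; row i has aⱼ where attribute j ∈ Ri, else bᵢⱼ.
Initial tableau (one row per fragment):
  row 1: a1 a2 b13 a4 a5
  row 2: a1 a2 a3 a4 b25
  row 3: b31 a2 a3 b34 b35
Rows 1 and 2 agree on D; apply D→C, E and equate their C, E entries.
Row 1 is now all distinguished symbols — the join is lossless.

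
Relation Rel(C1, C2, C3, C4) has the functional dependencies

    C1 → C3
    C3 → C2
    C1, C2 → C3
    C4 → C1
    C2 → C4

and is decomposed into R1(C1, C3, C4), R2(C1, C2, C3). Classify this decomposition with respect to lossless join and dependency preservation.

lossless and dependency-preserving

Lossless test: (C1, C3)⁺ = {C1, C2, C3, C4}, which contains all of one fragment — lossless.
Dependency preservation: C2 → C4 is not contained in any single fragment, but the restricted closure of its left-hand side across the fragments still reaches the right-hand side; the remaining FDs each lie inside some fragment. All dependencies are preserved.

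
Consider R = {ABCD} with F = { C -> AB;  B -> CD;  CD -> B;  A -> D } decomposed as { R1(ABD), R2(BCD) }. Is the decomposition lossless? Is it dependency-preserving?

Lossless test: (BD)⁺ = {ABCD}, which contains all of one fragment — lossless.
Dependency preservation: C → AB is not contained in any single fragment, but the restricted closure of its left-hand side across the fragments still reaches the right-hand side; the remaining FDs each lie inside some fragment. All dependencies are preserved.

lossless and dependency-preserving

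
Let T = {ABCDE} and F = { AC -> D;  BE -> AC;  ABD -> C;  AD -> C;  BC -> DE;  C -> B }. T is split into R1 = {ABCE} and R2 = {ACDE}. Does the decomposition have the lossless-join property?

Common attributes: R1 ∩ R2 = {ACE}.
Closure of {ACE}: AC → D applies, adding D; C → B applies, adding B. So (ACE)⁺ = {ABCDE}.
This closure contains every attribute of R1, so R1 ∩ R2 → R1. The join is lossless.

Yes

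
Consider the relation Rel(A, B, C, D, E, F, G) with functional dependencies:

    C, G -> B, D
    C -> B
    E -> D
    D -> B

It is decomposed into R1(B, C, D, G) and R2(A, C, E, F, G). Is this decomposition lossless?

Common attributes: R1 ∩ R2 = {C, G}.
Closure of {C, G}: C, G → B, D applies, adding B, D. So (C, G)⁺ = {B, C, D, G}.
This closure contains every attribute of R1, so R1 ∩ R2 → R1. The join is lossless.

Yes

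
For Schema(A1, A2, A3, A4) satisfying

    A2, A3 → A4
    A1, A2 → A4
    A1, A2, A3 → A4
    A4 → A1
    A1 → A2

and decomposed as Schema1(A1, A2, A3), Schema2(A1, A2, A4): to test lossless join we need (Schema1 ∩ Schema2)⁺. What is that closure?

Schema1 ∩ Schema2 = {A1, A2}.
A1, A2 → A4 applies, adding A4
Closure: {A1, A2, A4}.

A1, A2, A4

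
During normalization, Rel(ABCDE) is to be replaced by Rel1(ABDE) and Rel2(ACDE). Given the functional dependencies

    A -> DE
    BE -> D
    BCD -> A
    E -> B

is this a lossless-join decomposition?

Yes

Common attributes: Rel1 ∩ Rel2 = {ADE}.
Closure of {ADE}: E → B applies, adding B. So (ADE)⁺ = {ABDE}.
This closure contains every attribute of Rel1, so Rel1 ∩ Rel2 → Rel1. The join is lossless.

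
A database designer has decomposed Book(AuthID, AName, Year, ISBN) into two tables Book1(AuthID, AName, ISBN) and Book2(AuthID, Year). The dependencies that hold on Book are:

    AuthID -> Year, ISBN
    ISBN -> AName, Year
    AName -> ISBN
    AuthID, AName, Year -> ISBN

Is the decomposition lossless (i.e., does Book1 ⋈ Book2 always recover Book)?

Yes

Common attributes: Book1 ∩ Book2 = {AuthID}.
Closure of {AuthID}: AuthID → Year, ISBN applies, adding Year, ISBN; ISBN → AName, Year applies, adding AName. So (AuthID)⁺ = {AuthID, AName, Year, ISBN}.
This closure contains every attribute of Book1, so Book1 ∩ Book2 → Book1. The join is lossless.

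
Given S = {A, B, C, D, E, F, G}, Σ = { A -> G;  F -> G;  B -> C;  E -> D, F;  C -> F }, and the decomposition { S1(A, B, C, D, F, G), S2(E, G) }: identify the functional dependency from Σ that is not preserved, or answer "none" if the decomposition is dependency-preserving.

Check E → D, F: no single fragment contains all of {D, E, F}, and the restricted closure of {E} across the fragments never reaches {D, F}.
A → G is preserved.
F → G is preserved.
B → C is preserved.
C → F is preserved.

E -> D, F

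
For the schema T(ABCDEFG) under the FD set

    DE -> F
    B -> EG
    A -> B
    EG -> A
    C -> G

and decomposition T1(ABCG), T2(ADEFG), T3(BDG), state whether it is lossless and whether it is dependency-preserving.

lossy but dependency-preserving

Lossless test (chase): Rows 1 and 3 agree on B; apply B→EG and equate their EG entries. Rows 1 and 2 agree on A; apply A→B and equate their B entries. Rows 1 and 3 agree on EG; apply EG→A and equate their A entries. Rows 1 and 2 agree on B; apply B→EG and equate their EG entries. Rows 2 and 3 agree on DE; apply DE→F and equate their F entries. No row becomes fully distinguished — the join is lossy.
Dependency preservation: B → EG is not contained in any single fragment, but the restricted closure of its left-hand side across the fragments still reaches the right-hand side; the remaining FDs each lie inside some fragment. All dependencies are preserved.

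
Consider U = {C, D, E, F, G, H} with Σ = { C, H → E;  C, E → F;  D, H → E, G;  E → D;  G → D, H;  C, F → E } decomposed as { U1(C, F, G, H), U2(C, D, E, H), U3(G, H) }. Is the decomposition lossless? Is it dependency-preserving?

lossless but not dependency-preserving

Lossless test (chase): Rows 1 and 2 agree on C, H; apply C, H→E and equate their E entries. Rows 1 and 2 agree on C, E; apply C, E→F and equate their F entries. Rows 1 and 2 agree on E; apply E→D and equate their D entries. Rows 1 and 3 agree on G; apply G→D, H and equate their D, H entries. Rows 1 and 2 agree on D, H; apply D, H→E, G and equate their E, G entries. Rows 1 and 3 agree on D, H; apply D, H→E, G and equate their E, G entries. Row 1 is now all distinguished symbols — the join is lossless.
Dependency preservation: the restricted closure of {C, E} across the fragments never reaches {F}, so C, E → F cannot be enforced without a join — not preserved.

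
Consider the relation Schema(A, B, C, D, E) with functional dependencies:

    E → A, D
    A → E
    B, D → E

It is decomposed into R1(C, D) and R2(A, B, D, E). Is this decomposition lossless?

Common attributes: R1 ∩ R2 = {D}.
No dependency enlarges {D}, so (D)⁺ = {D}.
The closure contains neither all of R1 = {C, D} nor all of R2 = {A, B, D, E}, so the common attributes are not a superkey of either fragment. The join is lossy.

No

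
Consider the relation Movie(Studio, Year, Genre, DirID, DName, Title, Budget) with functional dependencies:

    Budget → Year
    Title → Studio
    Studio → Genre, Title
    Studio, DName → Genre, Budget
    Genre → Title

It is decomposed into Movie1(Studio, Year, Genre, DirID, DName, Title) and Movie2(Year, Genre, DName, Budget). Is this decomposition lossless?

Common attributes: Movie1 ∩ Movie2 = {Year, Genre, DName}.
Closure of {Year, Genre, DName}: Genre → Title applies, adding Title; Title → Studio applies, adding Studio; Studio, DName → Genre, Budget applies, adding Budget. So (Year, Genre, DName)⁺ = {Studio, Year, Genre, DName, Title, Budget}.
This closure contains every attribute of Movie2, so Movie1 ∩ Movie2 → Movie2. The join is lossless.

Yes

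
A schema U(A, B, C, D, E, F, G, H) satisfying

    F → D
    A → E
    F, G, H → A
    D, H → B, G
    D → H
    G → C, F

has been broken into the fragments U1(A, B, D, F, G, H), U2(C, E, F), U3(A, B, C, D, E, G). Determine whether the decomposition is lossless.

Yes

Chase test. Columns are A, B, C, D, E, F, G, H; row i has aⱼ where attribute j ∈ Ui, else bᵢⱼ.
Initial tableau (one row per fragment):
  row 1: a1 a2 b13 a4 b15 a6 a7 a8
  row 2: b21 b22 a3 b24 a5 a6 b27 b28
  row 3: a1 a2 a3 a4 a5 b36 a7 b38
Rows 1 and 2 agree on F; apply F→D and equate their D entries.
Rows 1 and 3 agree on A; apply A→E and equate their E entries.
Rows 1 and 2 agree on D; apply D→H and equate their H entries.
Rows 1 and 3 agree on D; apply D→H and equate their H entries.
Rows 1 and 3 agree on G; apply G→C, F and equate their C, F entries.
Rows 1 and 2 agree on D, H; apply D, H→B, G and equate their B, G entries.
Rows 1 and 2 agree on F, G, H; apply F, G, H→A and equate their A entries.
Row 1 is now all distinguished symbols — the join is lossless.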